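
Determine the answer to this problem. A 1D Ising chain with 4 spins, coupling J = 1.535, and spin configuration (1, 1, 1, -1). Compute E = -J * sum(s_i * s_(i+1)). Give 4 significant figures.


Step 1: Nearest-neighbor products: 1, 1, -1
Step 2: Sum of products = 1
Step 3: E = -1.535 * 1 = -1.535

-1.535


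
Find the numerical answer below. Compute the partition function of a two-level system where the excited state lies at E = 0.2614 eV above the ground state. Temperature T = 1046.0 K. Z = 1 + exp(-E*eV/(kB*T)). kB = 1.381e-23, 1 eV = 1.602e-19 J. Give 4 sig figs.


Step 1: Compute beta*E = E*eV/(kB*T) = 0.2614*1.602e-19/(1.381e-23*1046.0) = 2.899
Step 2: exp(-beta*E) = exp(-2.899) = 0.05508
Step 3: Z = 1 + 0.05508 = 1.055

1.055


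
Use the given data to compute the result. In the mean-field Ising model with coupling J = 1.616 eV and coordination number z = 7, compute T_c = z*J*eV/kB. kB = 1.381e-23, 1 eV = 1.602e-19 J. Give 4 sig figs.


Step 1: z*J = 7*1.616 = 11.31 eV
Step 2: Convert to Joules: 11.31*1.602e-19 = 1.812e-18 J
Step 3: T_c = 1.812e-18 / 1.381e-23 = 1.312e+05 K

1.312e+05


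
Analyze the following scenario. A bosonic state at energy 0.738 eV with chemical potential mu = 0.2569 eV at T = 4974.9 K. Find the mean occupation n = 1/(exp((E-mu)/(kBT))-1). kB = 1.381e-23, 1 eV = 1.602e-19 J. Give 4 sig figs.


Step 1: (E - mu) = 0.4811 eV
Step 2: x = (E-mu)*eV/(kB*T) = 0.4811*1.602e-19/(1.381e-23*4974.9) = 1.122
Step 3: exp(x) = 3.07
Step 4: n = 1/(exp(x)-1) = 0.483

0.483


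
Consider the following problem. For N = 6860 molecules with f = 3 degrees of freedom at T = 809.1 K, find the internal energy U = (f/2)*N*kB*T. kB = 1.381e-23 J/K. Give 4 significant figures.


Step 1: f/2 = 3/2 = 1.5
Step 2: N*kB*T = 6860*1.381e-23*809.1 = 7.665e-17
Step 3: U = 1.5 * 7.665e-17 = 1.15e-16 J

1.15e-16


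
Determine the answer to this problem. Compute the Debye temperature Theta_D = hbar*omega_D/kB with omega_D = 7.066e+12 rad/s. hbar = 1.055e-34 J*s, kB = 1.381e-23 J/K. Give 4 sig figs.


Step 1: hbar*omega_D = 1.055e-34 * 7.066e+12 = 7.455e-22 J
Step 2: Theta_D = 7.455e-22 / 1.381e-23
Step 3: Theta_D = 53.98 K

53.98


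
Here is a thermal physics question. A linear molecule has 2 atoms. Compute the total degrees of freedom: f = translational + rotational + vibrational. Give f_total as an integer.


Step 1: Translational DOF = 3
Step 2: Rotational DOF (linear) = 2
Step 3: Vibrational DOF = 3*2 - 5 = 1
Step 4: Total = 3 + 2 + 1 = 6

6


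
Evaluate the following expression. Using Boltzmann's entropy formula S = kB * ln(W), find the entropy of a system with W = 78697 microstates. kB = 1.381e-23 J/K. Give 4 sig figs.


Step 1: ln(W) = ln(78697) = 11.27
Step 2: S = kB * ln(W) = 1.381e-23 * 11.27
Step 3: S = 1.557e-22 J/K

1.557e-22


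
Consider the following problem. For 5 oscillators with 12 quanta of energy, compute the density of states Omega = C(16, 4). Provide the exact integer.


Step 1: Use binomial coefficient C(16, 4)
Step 2: Numerator = 16! / 12!
Step 3: Denominator = 4!
Step 4: Omega = 1820

1820


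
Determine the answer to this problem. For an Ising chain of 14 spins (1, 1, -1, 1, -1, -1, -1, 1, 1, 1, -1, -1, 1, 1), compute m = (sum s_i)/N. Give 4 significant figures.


Step 1: Count up spins (+1): 8, down spins (-1): 6
Step 2: Total magnetization M = 8 - 6 = 2
Step 3: m = M/N = 2/14 = 0.1429

0.1429


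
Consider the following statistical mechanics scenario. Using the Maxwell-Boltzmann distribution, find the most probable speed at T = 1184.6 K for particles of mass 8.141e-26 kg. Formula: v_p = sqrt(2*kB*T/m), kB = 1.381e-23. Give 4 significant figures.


Step 1: Numerator = 2*kB*T = 2*1.381e-23*1184.6 = 3.272e-20
Step 2: Ratio = 3.272e-20 / 8.141e-26 = 4.019e+05
Step 3: v_p = sqrt(4.019e+05) = 634 m/s

634


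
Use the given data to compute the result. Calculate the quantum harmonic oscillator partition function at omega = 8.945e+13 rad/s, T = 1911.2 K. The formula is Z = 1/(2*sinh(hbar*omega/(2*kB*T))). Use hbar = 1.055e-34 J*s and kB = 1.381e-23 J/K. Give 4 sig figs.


Step 1: Compute x = hbar*omega/(kB*T) = 1.055e-34*8.945e+13/(1.381e-23*1911.2) = 0.3575
Step 2: x/2 = 0.1788
Step 3: sinh(x/2) = 0.1797
Step 4: Z = 1/(2*0.1797) = 2.782

2.782


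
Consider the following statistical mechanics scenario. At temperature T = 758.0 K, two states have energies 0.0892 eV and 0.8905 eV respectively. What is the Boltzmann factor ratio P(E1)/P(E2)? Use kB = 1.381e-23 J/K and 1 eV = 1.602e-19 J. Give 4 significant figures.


Step 1: Compute energy difference dE = E1 - E2 = 0.0892 - 0.8905 = -0.8013 eV
Step 2: Convert to Joules: dE_J = -0.8013 * 1.602e-19 = -1.284e-19 J
Step 3: Compute exponent = -dE_J / (kB * T) = -(-1.284e-19) / (1.381e-23 * 758.0) = 12.26
Step 4: P(E1)/P(E2) = exp(12.26) = 2.117e+05

2.117e+05


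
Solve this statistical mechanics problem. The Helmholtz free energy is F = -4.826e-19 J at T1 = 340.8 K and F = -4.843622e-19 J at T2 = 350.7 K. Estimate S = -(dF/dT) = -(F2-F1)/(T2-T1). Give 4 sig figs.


Step 1: dF = F2 - F1 = -4.843622e-19 - (-4.826e-19) = -1.7622e-21 J
Step 2: dT = T2 - T1 = 350.7 - 340.8 = 9.9 K
Step 3: S = -dF/dT = -(-1.7622e-21)/9.9 = 1.78e-22 J/K

1.78e-22


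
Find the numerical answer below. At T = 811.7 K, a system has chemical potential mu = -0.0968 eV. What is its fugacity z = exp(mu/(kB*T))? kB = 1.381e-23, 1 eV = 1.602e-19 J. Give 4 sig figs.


Step 1: Convert mu to Joules: -0.0968*1.602e-19 = -1.551e-20 J
Step 2: kB*T = 1.381e-23*811.7 = 1.121e-20 J
Step 3: mu/(kB*T) = -1.383
Step 4: z = exp(-1.383) = 0.2507

0.2507


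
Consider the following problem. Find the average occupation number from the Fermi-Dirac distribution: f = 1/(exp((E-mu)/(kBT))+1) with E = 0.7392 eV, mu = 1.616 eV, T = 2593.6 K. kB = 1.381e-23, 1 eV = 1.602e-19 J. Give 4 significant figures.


Step 1: (E - mu) = 0.7392 - 1.616 = -0.8768 eV
Step 2: Convert: (E-mu)*eV = -1.405e-19 J
Step 3: x = (E-mu)*eV/(kB*T) = -3.922
Step 4: f = 1/(exp(-3.922)+1) = 0.9806

0.9806


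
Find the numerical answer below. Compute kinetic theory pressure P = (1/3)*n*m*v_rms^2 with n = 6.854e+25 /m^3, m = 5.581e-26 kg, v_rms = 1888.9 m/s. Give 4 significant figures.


Step 1: v_rms^2 = 1888.9^2 = 3.568e+06
Step 2: n*m = 6.854e+25*5.581e-26 = 3.825
Step 3: P = (1/3)*3.825*3.568e+06 = 4.549e+06 Pa

4.549e+06


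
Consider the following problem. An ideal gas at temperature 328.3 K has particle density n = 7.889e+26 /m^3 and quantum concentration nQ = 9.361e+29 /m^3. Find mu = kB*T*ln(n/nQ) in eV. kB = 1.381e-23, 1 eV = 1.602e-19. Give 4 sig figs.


Step 1: n/nQ = 7.889e+26/9.361e+29 = 0.0008428
Step 2: ln(n/nQ) = -7.079
Step 3: mu = kB*T*ln(n/nQ) = 4.534e-21*-7.079 = -3.209e-20 J
Step 4: Convert to eV: -3.209e-20/1.602e-19 = -0.2003 eV

-0.2003


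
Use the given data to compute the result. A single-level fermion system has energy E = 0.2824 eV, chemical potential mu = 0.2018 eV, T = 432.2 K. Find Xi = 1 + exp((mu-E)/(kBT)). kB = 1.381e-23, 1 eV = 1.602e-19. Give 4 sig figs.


Step 1: (mu - E) = 0.2018 - 0.2824 = -0.0806 eV
Step 2: x = (mu-E)*eV/(kB*T) = -0.0806*1.602e-19/(1.381e-23*432.2) = -2.163
Step 3: exp(x) = 0.1149
Step 4: Xi = 1 + 0.1149 = 1.115

1.115


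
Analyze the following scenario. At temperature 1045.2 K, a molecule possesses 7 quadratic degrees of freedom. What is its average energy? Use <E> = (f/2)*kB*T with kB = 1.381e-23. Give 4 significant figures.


Step 1: f/2 = 7/2 = 3.5
Step 2: kB*T = 1.381e-23 * 1045.2 = 1.443e-20
Step 3: <E> = 3.5 * 1.443e-20 = 5.052e-20 J

5.052e-20


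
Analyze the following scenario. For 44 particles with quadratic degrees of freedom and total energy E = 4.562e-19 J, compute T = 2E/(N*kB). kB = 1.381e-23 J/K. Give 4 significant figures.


Step 1: Numerator = 2*E = 2*4.562e-19 = 9.124e-19 J
Step 2: Denominator = N*kB = 44*1.381e-23 = 6.076e-22
Step 3: T = 9.124e-19 / 6.076e-22 = 1502 K

1502


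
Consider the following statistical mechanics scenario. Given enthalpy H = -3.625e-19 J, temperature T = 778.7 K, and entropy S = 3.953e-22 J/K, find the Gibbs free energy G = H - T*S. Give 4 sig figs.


Step 1: T*S = 778.7 * 3.953e-22 = 3.078e-19 J
Step 2: G = H - T*S = -3.625e-19 - 3.078e-19
Step 3: G = -6.703e-19 J

-6.703e-19


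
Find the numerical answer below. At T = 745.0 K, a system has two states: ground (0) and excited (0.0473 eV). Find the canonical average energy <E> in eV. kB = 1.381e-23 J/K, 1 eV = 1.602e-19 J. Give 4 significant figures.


Step 1: beta*E = 0.0473*1.602e-19/(1.381e-23*745.0) = 0.7365
Step 2: exp(-beta*E) = 0.4788
Step 3: <E> = 0.0473*0.4788/(1+0.4788) = 0.01531 eV

0.01531


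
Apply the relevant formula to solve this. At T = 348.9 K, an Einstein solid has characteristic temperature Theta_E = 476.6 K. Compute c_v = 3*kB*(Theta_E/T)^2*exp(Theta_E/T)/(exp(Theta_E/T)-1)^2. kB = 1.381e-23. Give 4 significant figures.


Step 1: x = Theta_E/T = 476.6/348.9 = 1.366
Step 2: x^2 = 1.866
Step 3: exp(x) = 3.92
Step 4: c_v = 3*1.381e-23*1.866*3.92/(3.92-1)^2 = 3.555e-23

3.555e-23


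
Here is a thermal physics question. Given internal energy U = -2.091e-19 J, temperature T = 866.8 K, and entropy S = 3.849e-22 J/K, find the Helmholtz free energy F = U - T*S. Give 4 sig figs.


Step 1: T*S = 866.8 * 3.849e-22 = 3.336e-19 J
Step 2: F = U - T*S = -2.091e-19 - 3.336e-19
Step 3: F = -5.427e-19 J

-5.427e-19


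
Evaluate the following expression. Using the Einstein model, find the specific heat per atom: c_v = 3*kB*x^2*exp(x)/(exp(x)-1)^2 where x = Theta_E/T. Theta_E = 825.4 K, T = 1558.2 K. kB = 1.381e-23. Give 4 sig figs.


Step 1: x = Theta_E/T = 825.4/1558.2 = 0.5297
Step 2: x^2 = 0.2806
Step 3: exp(x) = 1.698
Step 4: c_v = 3*1.381e-23*0.2806*1.698/(1.698-1)^2 = 4.047e-23

4.047e-23


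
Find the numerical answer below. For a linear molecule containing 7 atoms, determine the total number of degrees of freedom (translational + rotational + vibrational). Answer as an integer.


Step 1: Translational DOF = 3
Step 2: Rotational DOF (linear) = 2
Step 3: Vibrational DOF = 3*7 - 5 = 16
Step 4: Total = 3 + 2 + 16 = 21

21


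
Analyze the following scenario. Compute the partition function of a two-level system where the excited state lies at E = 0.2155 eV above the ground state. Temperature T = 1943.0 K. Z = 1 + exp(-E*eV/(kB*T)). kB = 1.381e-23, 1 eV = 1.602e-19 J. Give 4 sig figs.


Step 1: Compute beta*E = E*eV/(kB*T) = 0.2155*1.602e-19/(1.381e-23*1943.0) = 1.287
Step 2: exp(-beta*E) = exp(-1.287) = 0.2762
Step 3: Z = 1 + 0.2762 = 1.276

1.276


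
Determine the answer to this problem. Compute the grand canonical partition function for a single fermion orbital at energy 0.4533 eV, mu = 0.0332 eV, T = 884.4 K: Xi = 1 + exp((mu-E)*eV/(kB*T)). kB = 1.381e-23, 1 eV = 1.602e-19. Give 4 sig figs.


Step 1: (mu - E) = 0.0332 - 0.4533 = -0.4201 eV
Step 2: x = (mu-E)*eV/(kB*T) = -0.4201*1.602e-19/(1.381e-23*884.4) = -5.51
Step 3: exp(x) = 0.004045
Step 4: Xi = 1 + 0.004045 = 1.004

1.004


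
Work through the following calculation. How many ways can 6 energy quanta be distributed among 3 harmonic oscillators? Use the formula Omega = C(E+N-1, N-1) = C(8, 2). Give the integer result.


Step 1: Use binomial coefficient C(8, 2)
Step 2: Numerator = 8! / 6!
Step 3: Denominator = 2!
Step 4: Omega = 28

28


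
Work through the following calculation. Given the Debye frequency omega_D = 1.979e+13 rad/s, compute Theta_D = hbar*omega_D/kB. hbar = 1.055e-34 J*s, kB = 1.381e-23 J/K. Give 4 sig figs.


Step 1: hbar*omega_D = 1.055e-34 * 1.979e+13 = 2.088e-21 J
Step 2: Theta_D = 2.088e-21 / 1.381e-23
Step 3: Theta_D = 151.2 K

151.2


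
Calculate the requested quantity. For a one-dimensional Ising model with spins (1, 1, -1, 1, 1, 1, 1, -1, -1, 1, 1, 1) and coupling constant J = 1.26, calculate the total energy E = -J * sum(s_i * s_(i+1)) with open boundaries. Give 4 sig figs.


Step 1: Nearest-neighbor products: 1, -1, -1, 1, 1, 1, -1, 1, -1, 1, 1
Step 2: Sum of products = 3
Step 3: E = -1.26 * 3 = -3.78

-3.78


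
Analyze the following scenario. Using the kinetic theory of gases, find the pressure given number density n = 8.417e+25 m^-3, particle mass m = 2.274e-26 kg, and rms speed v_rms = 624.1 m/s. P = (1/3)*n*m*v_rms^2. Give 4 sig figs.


Step 1: v_rms^2 = 624.1^2 = 3.895e+05
Step 2: n*m = 8.417e+25*2.274e-26 = 1.914
Step 3: P = (1/3)*1.914*3.895e+05 = 2.485e+05 Pa

2.485e+05


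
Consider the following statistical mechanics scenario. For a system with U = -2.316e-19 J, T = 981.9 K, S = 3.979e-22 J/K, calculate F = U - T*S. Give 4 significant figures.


Step 1: T*S = 981.9 * 3.979e-22 = 3.907e-19 J
Step 2: F = U - T*S = -2.316e-19 - 3.907e-19
Step 3: F = -6.223e-19 J

-6.223e-19


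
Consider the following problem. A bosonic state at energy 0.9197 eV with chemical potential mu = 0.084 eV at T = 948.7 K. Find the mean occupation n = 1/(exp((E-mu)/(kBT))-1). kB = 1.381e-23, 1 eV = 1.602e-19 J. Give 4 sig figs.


Step 1: (E - mu) = 0.8357 eV
Step 2: x = (E-mu)*eV/(kB*T) = 0.8357*1.602e-19/(1.381e-23*948.7) = 10.22
Step 3: exp(x) = 2.741e+04
Step 4: n = 1/(exp(x)-1) = 3.649e-05

3.649e-05


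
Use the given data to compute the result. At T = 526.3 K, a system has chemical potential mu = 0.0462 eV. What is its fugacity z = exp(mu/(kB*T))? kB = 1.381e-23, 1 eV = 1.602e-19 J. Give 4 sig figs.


Step 1: Convert mu to Joules: 0.0462*1.602e-19 = 7.401e-21 J
Step 2: kB*T = 1.381e-23*526.3 = 7.268e-21 J
Step 3: mu/(kB*T) = 1.018
Step 4: z = exp(1.018) = 2.768

2.768


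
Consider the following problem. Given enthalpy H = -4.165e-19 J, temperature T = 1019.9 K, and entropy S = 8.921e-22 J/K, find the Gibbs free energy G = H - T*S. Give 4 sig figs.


Step 1: T*S = 1019.9 * 8.921e-22 = 9.099e-19 J
Step 2: G = H - T*S = -4.165e-19 - 9.099e-19
Step 3: G = -1.326e-18 J

-1.326e-18


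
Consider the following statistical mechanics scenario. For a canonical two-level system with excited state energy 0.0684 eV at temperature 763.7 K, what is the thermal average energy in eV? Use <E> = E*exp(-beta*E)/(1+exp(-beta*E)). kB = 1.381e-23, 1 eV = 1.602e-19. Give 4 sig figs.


Step 1: beta*E = 0.0684*1.602e-19/(1.381e-23*763.7) = 1.039
Step 2: exp(-beta*E) = 0.3538
Step 3: <E> = 0.0684*0.3538/(1+0.3538) = 0.01788 eV

0.01788


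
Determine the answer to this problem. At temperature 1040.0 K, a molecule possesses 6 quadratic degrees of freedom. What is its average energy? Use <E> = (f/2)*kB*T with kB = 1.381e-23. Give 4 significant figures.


Step 1: f/2 = 6/2 = 3
Step 2: kB*T = 1.381e-23 * 1040.0 = 1.436e-20
Step 3: <E> = 3 * 1.436e-20 = 4.309e-20 J

4.309e-20


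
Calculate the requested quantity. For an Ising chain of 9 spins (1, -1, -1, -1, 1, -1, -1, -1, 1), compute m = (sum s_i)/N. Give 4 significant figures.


Step 1: Count up spins (+1): 3, down spins (-1): 6
Step 2: Total magnetization M = 3 - 6 = -3
Step 3: m = M/N = -3/9 = -0.3333

-0.3333


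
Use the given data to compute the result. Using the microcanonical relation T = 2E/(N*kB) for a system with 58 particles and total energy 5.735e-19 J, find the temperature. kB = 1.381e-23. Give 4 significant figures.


Step 1: Numerator = 2*E = 2*5.735e-19 = 1.147e-18 J
Step 2: Denominator = N*kB = 58*1.381e-23 = 8.01e-22
Step 3: T = 1.147e-18 / 8.01e-22 = 1432 K

1432


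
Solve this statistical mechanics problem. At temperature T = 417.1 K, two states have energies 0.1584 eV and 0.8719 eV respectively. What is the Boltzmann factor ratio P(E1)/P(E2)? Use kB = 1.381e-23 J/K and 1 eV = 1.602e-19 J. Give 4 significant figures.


Step 1: Compute energy difference dE = E1 - E2 = 0.1584 - 0.8719 = -0.7135 eV
Step 2: Convert to Joules: dE_J = -0.7135 * 1.602e-19 = -1.143e-19 J
Step 3: Compute exponent = -dE_J / (kB * T) = -(-1.143e-19) / (1.381e-23 * 417.1) = 19.84
Step 4: P(E1)/P(E2) = exp(19.84) = 4.15e+08

4.15e+08


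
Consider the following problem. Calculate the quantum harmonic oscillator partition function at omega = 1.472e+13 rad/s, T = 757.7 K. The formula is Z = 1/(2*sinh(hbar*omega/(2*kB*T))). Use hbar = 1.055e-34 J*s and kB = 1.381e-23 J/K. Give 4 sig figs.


Step 1: Compute x = hbar*omega/(kB*T) = 1.055e-34*1.472e+13/(1.381e-23*757.7) = 0.1484
Step 2: x/2 = 0.07421
Step 3: sinh(x/2) = 0.07427
Step 4: Z = 1/(2*0.07427) = 6.732

6.732


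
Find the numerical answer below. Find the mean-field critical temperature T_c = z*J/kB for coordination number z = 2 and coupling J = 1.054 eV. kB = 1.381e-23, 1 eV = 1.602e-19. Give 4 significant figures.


Step 1: z*J = 2*1.054 = 2.108 eV
Step 2: Convert to Joules: 2.108*1.602e-19 = 3.377e-19 J
Step 3: T_c = 3.377e-19 / 1.381e-23 = 2.445e+04 K

2.445e+04


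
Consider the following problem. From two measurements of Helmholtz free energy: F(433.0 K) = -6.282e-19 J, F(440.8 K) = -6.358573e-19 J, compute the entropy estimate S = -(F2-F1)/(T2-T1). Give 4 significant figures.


Step 1: dF = F2 - F1 = -6.358573e-19 - (-6.282e-19) = -7.6573e-21 J
Step 2: dT = T2 - T1 = 440.8 - 433.0 = 7.8 K
Step 3: S = -dF/dT = -(-7.6573e-21)/7.8 = 9.817e-22 J/K

9.817e-22


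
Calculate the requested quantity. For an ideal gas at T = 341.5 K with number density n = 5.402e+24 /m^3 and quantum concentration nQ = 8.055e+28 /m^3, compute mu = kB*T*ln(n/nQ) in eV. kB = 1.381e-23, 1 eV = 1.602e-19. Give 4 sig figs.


Step 1: n/nQ = 5.402e+24/8.055e+28 = 6.706e-05
Step 2: ln(n/nQ) = -9.61
Step 3: mu = kB*T*ln(n/nQ) = 4.716e-21*-9.61 = -4.532e-20 J
Step 4: Convert to eV: -4.532e-20/1.602e-19 = -0.2829 eV

-0.2829


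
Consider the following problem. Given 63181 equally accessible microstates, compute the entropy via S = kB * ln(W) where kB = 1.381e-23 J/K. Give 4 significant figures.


Step 1: ln(W) = ln(63181) = 11.05
Step 2: S = kB * ln(W) = 1.381e-23 * 11.05
Step 3: S = 1.527e-22 J/K

1.527e-22


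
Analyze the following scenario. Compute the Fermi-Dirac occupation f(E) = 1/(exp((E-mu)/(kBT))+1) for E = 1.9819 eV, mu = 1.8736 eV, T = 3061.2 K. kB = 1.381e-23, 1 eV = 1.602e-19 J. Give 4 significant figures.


Step 1: (E - mu) = 1.9819 - 1.8736 = 0.1083 eV
Step 2: Convert: (E-mu)*eV = 1.735e-20 J
Step 3: x = (E-mu)*eV/(kB*T) = 0.4104
Step 4: f = 1/(exp(0.4104)+1) = 0.3988

0.3988


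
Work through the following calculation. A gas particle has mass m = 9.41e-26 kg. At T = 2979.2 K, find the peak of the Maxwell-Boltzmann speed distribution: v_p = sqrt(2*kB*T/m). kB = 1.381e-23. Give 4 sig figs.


Step 1: Numerator = 2*kB*T = 2*1.381e-23*2979.2 = 8.229e-20
Step 2: Ratio = 8.229e-20 / 9.41e-26 = 8.744e+05
Step 3: v_p = sqrt(8.744e+05) = 935.1 m/s

935.1


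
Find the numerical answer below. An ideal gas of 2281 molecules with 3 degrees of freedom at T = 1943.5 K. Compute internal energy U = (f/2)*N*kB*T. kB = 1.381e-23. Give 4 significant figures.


Step 1: f/2 = 3/2 = 1.5
Step 2: N*kB*T = 2281*1.381e-23*1943.5 = 6.122e-17
Step 3: U = 1.5 * 6.122e-17 = 9.183e-17 J

9.183e-17


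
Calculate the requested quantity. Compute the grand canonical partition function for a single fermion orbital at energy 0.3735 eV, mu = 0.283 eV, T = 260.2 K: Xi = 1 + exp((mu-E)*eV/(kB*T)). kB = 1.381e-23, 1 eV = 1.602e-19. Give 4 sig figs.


Step 1: (mu - E) = 0.283 - 0.3735 = -0.0905 eV
Step 2: x = (mu-E)*eV/(kB*T) = -0.0905*1.602e-19/(1.381e-23*260.2) = -4.035
Step 3: exp(x) = 0.01769
Step 4: Xi = 1 + 0.01769 = 1.018

1.018


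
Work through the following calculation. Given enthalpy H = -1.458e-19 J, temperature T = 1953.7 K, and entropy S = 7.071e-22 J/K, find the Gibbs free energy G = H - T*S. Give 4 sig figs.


Step 1: T*S = 1953.7 * 7.071e-22 = 1.381e-18 J
Step 2: G = H - T*S = -1.458e-19 - 1.381e-18
Step 3: G = -1.527e-18 J

-1.527e-18


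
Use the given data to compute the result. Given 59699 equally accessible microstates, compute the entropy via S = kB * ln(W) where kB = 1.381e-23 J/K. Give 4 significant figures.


Step 1: ln(W) = ln(59699) = 11
Step 2: S = kB * ln(W) = 1.381e-23 * 11
Step 3: S = 1.519e-22 J/K

1.519e-22


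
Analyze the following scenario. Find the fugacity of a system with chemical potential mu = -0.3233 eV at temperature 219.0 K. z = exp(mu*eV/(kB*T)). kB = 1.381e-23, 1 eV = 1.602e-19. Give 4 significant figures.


Step 1: Convert mu to Joules: -0.3233*1.602e-19 = -5.179e-20 J
Step 2: kB*T = 1.381e-23*219.0 = 3.024e-21 J
Step 3: mu/(kB*T) = -17.12
Step 4: z = exp(-17.12) = 3.654e-08

3.654e-08


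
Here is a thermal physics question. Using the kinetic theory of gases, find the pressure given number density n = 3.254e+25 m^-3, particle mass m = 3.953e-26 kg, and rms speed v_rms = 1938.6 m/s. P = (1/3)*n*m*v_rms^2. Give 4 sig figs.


Step 1: v_rms^2 = 1938.6^2 = 3.758e+06
Step 2: n*m = 3.254e+25*3.953e-26 = 1.286
Step 3: P = (1/3)*1.286*3.758e+06 = 1.611e+06 Pa

1.611e+06


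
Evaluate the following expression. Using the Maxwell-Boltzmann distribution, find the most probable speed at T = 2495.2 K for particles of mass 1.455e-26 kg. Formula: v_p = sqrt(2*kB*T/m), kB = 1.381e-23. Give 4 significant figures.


Step 1: Numerator = 2*kB*T = 2*1.381e-23*2495.2 = 6.892e-20
Step 2: Ratio = 6.892e-20 / 1.455e-26 = 4.737e+06
Step 3: v_p = sqrt(4.737e+06) = 2176 m/s

2176


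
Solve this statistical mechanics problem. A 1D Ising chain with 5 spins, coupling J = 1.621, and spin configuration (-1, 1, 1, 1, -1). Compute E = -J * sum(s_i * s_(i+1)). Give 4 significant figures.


Step 1: Nearest-neighbor products: -1, 1, 1, -1
Step 2: Sum of products = 0
Step 3: E = -1.621 * 0 = 0

0


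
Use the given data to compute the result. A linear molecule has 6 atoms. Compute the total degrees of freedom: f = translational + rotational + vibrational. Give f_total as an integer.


Step 1: Translational DOF = 3
Step 2: Rotational DOF (linear) = 2
Step 3: Vibrational DOF = 3*6 - 5 = 13
Step 4: Total = 3 + 2 + 13 = 18

18


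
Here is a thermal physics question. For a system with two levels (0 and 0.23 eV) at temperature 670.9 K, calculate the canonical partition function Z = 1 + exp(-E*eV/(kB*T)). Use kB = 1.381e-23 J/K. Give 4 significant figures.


Step 1: Compute beta*E = E*eV/(kB*T) = 0.23*1.602e-19/(1.381e-23*670.9) = 3.977
Step 2: exp(-beta*E) = exp(-3.977) = 0.01874
Step 3: Z = 1 + 0.01874 = 1.019

1.019


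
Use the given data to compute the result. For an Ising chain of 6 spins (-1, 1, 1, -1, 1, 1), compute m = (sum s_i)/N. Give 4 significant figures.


Step 1: Count up spins (+1): 4, down spins (-1): 2
Step 2: Total magnetization M = 4 - 2 = 2
Step 3: m = M/N = 2/6 = 0.3333

0.3333


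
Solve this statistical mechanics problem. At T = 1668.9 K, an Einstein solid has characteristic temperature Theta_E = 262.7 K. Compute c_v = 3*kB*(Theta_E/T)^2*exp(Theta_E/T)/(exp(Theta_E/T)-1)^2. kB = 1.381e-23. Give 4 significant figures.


Step 1: x = Theta_E/T = 262.7/1668.9 = 0.1574
Step 2: x^2 = 0.02478
Step 3: exp(x) = 1.17
Step 4: c_v = 3*1.381e-23*0.02478*1.17/(1.17-1)^2 = 4.134e-23

4.134e-23


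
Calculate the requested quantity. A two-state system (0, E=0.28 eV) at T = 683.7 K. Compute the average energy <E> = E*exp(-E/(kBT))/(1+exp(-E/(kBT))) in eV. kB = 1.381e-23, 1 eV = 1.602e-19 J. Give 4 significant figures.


Step 1: beta*E = 0.28*1.602e-19/(1.381e-23*683.7) = 4.751
Step 2: exp(-beta*E) = 0.008645
Step 3: <E> = 0.28*0.008645/(1+0.008645) = 0.0024 eV

0.0024


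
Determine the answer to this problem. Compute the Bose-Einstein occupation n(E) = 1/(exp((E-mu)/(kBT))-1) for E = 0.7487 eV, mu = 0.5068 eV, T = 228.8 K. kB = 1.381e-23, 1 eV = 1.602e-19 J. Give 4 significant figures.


Step 1: (E - mu) = 0.2419 eV
Step 2: x = (E-mu)*eV/(kB*T) = 0.2419*1.602e-19/(1.381e-23*228.8) = 12.26
Step 3: exp(x) = 2.12e+05
Step 4: n = 1/(exp(x)-1) = 4.716e-06

4.716e-06


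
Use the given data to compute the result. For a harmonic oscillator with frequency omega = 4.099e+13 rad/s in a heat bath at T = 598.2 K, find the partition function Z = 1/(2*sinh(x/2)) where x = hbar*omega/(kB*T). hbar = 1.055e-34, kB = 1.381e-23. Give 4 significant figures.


Step 1: Compute x = hbar*omega/(kB*T) = 1.055e-34*4.099e+13/(1.381e-23*598.2) = 0.5235
Step 2: x/2 = 0.2617
Step 3: sinh(x/2) = 0.2647
Step 4: Z = 1/(2*0.2647) = 1.889

1.889


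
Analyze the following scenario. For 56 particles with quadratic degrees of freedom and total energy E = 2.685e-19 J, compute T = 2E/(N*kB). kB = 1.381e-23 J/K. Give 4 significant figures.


Step 1: Numerator = 2*E = 2*2.685e-19 = 5.37e-19 J
Step 2: Denominator = N*kB = 56*1.381e-23 = 7.734e-22
Step 3: T = 5.37e-19 / 7.734e-22 = 694.4 K

694.4


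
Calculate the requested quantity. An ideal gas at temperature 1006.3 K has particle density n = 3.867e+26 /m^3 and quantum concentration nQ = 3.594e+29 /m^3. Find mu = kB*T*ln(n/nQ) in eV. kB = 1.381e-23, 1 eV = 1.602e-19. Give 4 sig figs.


Step 1: n/nQ = 3.867e+26/3.594e+29 = 0.001076
Step 2: ln(n/nQ) = -6.835
Step 3: mu = kB*T*ln(n/nQ) = 1.39e-20*-6.835 = -9.498e-20 J
Step 4: Convert to eV: -9.498e-20/1.602e-19 = -0.5929 eV

-0.5929


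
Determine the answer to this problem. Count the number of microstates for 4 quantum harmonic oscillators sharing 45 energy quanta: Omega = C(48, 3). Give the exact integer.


Step 1: Use binomial coefficient C(48, 3)
Step 2: Numerator = 48! / 45!
Step 3: Denominator = 3!
Step 4: Omega = 17296

17296


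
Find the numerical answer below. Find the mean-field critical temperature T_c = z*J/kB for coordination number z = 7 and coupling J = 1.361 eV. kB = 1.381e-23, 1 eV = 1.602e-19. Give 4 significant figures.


Step 1: z*J = 7*1.361 = 9.527 eV
Step 2: Convert to Joules: 9.527*1.602e-19 = 1.526e-18 J
Step 3: T_c = 1.526e-18 / 1.381e-23 = 1.105e+05 K

1.105e+05


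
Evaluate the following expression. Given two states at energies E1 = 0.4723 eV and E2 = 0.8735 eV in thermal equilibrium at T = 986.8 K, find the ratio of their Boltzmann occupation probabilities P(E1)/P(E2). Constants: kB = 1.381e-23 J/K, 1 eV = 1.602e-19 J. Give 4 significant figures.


Step 1: Compute energy difference dE = E1 - E2 = 0.4723 - 0.8735 = -0.4012 eV
Step 2: Convert to Joules: dE_J = -0.4012 * 1.602e-19 = -6.427e-20 J
Step 3: Compute exponent = -dE_J / (kB * T) = -(-6.427e-20) / (1.381e-23 * 986.8) = 4.716
Step 4: P(E1)/P(E2) = exp(4.716) = 111.8

111.8


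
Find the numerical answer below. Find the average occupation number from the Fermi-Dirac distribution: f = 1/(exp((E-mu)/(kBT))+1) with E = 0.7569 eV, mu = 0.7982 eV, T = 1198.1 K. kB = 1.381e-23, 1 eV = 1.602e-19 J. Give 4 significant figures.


Step 1: (E - mu) = 0.7569 - 0.7982 = -0.0413 eV
Step 2: Convert: (E-mu)*eV = -6.616e-21 J
Step 3: x = (E-mu)*eV/(kB*T) = -0.3999
Step 4: f = 1/(exp(-0.3999)+1) = 0.5987

0.5987


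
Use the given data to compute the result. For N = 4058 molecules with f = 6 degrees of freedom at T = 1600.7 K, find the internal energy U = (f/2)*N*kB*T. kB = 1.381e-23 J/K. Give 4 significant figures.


Step 1: f/2 = 6/2 = 3.0
Step 2: N*kB*T = 4058*1.381e-23*1600.7 = 8.97e-17
Step 3: U = 3.0 * 8.97e-17 = 2.691e-16 J

2.691e-16


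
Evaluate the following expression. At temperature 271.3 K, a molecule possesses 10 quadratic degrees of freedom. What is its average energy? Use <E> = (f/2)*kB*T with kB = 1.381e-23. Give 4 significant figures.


Step 1: f/2 = 10/2 = 5
Step 2: kB*T = 1.381e-23 * 271.3 = 3.747e-21
Step 3: <E> = 5 * 3.747e-21 = 1.873e-20 J

1.873e-20


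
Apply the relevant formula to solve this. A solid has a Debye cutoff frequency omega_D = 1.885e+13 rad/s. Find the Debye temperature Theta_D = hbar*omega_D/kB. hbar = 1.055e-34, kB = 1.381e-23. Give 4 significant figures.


Step 1: hbar*omega_D = 1.055e-34 * 1.885e+13 = 1.989e-21 J
Step 2: Theta_D = 1.989e-21 / 1.381e-23
Step 3: Theta_D = 144 K

144


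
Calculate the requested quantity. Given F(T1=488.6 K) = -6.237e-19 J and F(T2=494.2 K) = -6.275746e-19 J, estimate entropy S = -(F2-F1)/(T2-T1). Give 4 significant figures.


Step 1: dF = F2 - F1 = -6.275746e-19 - (-6.237e-19) = -3.8746e-21 J
Step 2: dT = T2 - T1 = 494.2 - 488.6 = 5.6 K
Step 3: S = -dF/dT = -(-3.8746e-21)/5.6 = 6.919e-22 J/K

6.919e-22


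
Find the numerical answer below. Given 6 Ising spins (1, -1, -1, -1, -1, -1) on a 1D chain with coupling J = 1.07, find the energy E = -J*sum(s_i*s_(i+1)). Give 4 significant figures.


Step 1: Nearest-neighbor products: -1, 1, 1, 1, 1
Step 2: Sum of products = 3
Step 3: E = -1.07 * 3 = -3.21

-3.21


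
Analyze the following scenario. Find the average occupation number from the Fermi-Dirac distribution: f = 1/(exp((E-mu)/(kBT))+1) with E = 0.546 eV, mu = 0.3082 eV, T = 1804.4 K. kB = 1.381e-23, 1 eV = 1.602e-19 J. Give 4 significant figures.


Step 1: (E - mu) = 0.546 - 0.3082 = 0.2378 eV
Step 2: Convert: (E-mu)*eV = 3.81e-20 J
Step 3: x = (E-mu)*eV/(kB*T) = 1.529
Step 4: f = 1/(exp(1.529)+1) = 0.1782

0.1782


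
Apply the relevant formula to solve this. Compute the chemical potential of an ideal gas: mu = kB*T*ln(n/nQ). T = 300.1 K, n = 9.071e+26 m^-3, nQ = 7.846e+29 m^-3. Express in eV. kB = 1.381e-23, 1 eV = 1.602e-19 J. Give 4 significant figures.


Step 1: n/nQ = 9.071e+26/7.846e+29 = 0.001156
Step 2: ln(n/nQ) = -6.763
Step 3: mu = kB*T*ln(n/nQ) = 4.144e-21*-6.763 = -2.803e-20 J
Step 4: Convert to eV: -2.803e-20/1.602e-19 = -0.175 eV

-0.175


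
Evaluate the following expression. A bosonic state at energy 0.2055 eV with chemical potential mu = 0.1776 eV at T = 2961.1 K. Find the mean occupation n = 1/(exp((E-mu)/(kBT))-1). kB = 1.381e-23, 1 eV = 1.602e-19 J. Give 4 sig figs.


Step 1: (E - mu) = 0.0279 eV
Step 2: x = (E-mu)*eV/(kB*T) = 0.0279*1.602e-19/(1.381e-23*2961.1) = 0.1093
Step 3: exp(x) = 1.115
Step 4: n = 1/(exp(x)-1) = 8.658

8.658


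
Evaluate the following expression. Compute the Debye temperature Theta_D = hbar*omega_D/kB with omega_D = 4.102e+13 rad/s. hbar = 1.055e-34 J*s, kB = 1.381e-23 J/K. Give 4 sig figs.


Step 1: hbar*omega_D = 1.055e-34 * 4.102e+13 = 4.328e-21 J
Step 2: Theta_D = 4.328e-21 / 1.381e-23
Step 3: Theta_D = 313.4 K

313.4


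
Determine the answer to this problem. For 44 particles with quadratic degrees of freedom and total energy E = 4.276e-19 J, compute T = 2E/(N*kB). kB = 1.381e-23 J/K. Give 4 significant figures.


Step 1: Numerator = 2*E = 2*4.276e-19 = 8.552e-19 J
Step 2: Denominator = N*kB = 44*1.381e-23 = 6.076e-22
Step 3: T = 8.552e-19 / 6.076e-22 = 1407 K

1407


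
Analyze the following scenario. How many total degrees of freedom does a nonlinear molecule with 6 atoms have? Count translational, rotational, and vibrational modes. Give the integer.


Step 1: Translational DOF = 3
Step 2: Rotational DOF (nonlinear) = 3
Step 3: Vibrational DOF = 3*6 - 6 = 12
Step 4: Total = 3 + 3 + 12 = 18

18


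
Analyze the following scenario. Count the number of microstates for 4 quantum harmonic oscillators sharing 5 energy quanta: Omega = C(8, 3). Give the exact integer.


Step 1: Use binomial coefficient C(8, 3)
Step 2: Numerator = 8! / 5!
Step 3: Denominator = 3!
Step 4: Omega = 56

56


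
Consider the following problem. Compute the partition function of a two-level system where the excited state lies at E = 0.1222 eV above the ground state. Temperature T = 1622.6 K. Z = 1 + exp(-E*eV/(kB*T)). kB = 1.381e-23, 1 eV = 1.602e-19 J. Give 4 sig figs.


Step 1: Compute beta*E = E*eV/(kB*T) = 0.1222*1.602e-19/(1.381e-23*1622.6) = 0.8736
Step 2: exp(-beta*E) = exp(-0.8736) = 0.4174
Step 3: Z = 1 + 0.4174 = 1.417

1.417


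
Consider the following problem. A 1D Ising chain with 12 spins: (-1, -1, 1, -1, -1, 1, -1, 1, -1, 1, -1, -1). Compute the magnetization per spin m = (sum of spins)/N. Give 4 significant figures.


Step 1: Count up spins (+1): 4, down spins (-1): 8
Step 2: Total magnetization M = 4 - 8 = -4
Step 3: m = M/N = -4/12 = -0.3333

-0.3333


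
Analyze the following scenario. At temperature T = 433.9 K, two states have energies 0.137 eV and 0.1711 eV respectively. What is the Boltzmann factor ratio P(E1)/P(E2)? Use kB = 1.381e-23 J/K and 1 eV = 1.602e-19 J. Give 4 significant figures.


Step 1: Compute energy difference dE = E1 - E2 = 0.137 - 0.1711 = -0.0341 eV
Step 2: Convert to Joules: dE_J = -0.0341 * 1.602e-19 = -5.463e-21 J
Step 3: Compute exponent = -dE_J / (kB * T) = -(-5.463e-21) / (1.381e-23 * 433.9) = 0.9117
Step 4: P(E1)/P(E2) = exp(0.9117) = 2.488

2.488


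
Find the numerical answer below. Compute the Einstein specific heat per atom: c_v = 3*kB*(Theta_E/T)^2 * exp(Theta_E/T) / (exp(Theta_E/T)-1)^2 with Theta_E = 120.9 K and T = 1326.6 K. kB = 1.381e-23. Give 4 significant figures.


Step 1: x = Theta_E/T = 120.9/1326.6 = 0.09114
Step 2: x^2 = 0.008306
Step 3: exp(x) = 1.095
Step 4: c_v = 3*1.381e-23*0.008306*1.095/(1.095-1)^2 = 4.14e-23

4.14e-23


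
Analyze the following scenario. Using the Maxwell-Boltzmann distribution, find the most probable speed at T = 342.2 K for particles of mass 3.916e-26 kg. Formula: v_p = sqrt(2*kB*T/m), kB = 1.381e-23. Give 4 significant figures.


Step 1: Numerator = 2*kB*T = 2*1.381e-23*342.2 = 9.452e-21
Step 2: Ratio = 9.452e-21 / 3.916e-26 = 2.414e+05
Step 3: v_p = sqrt(2.414e+05) = 491.3 m/s

491.3


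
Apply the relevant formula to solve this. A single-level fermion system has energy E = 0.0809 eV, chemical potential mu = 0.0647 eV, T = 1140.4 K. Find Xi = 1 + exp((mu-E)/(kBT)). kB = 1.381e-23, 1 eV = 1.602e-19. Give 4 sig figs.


Step 1: (mu - E) = 0.0647 - 0.0809 = -0.0162 eV
Step 2: x = (mu-E)*eV/(kB*T) = -0.0162*1.602e-19/(1.381e-23*1140.4) = -0.1648
Step 3: exp(x) = 0.8481
Step 4: Xi = 1 + 0.8481 = 1.848

1.848


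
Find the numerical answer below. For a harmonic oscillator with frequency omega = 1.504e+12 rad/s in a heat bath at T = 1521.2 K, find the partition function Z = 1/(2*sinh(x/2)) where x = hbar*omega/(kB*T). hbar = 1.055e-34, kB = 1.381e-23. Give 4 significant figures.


Step 1: Compute x = hbar*omega/(kB*T) = 1.055e-34*1.504e+12/(1.381e-23*1521.2) = 0.007553
Step 2: x/2 = 0.003777
Step 3: sinh(x/2) = 0.003777
Step 4: Z = 1/(2*0.003777) = 132.4

132.4


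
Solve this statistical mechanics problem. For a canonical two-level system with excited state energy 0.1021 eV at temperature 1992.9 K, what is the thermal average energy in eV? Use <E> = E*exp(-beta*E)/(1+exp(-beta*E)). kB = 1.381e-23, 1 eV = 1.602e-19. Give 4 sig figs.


Step 1: beta*E = 0.1021*1.602e-19/(1.381e-23*1992.9) = 0.5943
Step 2: exp(-beta*E) = 0.5519
Step 3: <E> = 0.1021*0.5519/(1+0.5519) = 0.03631 eV

0.03631


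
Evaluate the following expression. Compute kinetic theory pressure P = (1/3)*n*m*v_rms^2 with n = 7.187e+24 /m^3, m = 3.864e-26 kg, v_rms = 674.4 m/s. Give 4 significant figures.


Step 1: v_rms^2 = 674.4^2 = 4.548e+05
Step 2: n*m = 7.187e+24*3.864e-26 = 0.2777
Step 3: P = (1/3)*0.2777*4.548e+05 = 4.21e+04 Pa

4.21e+04


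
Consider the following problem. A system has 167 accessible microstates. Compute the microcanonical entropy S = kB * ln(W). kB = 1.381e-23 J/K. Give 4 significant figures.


Step 1: ln(W) = ln(167) = 5.118
Step 2: S = kB * ln(W) = 1.381e-23 * 5.118
Step 3: S = 7.068e-23 J/K

7.068e-23


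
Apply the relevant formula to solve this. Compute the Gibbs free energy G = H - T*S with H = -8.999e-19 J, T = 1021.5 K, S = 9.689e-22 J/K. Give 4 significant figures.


Step 1: T*S = 1021.5 * 9.689e-22 = 9.897e-19 J
Step 2: G = H - T*S = -8.999e-19 - 9.897e-19
Step 3: G = -1.89e-18 J

-1.89e-18


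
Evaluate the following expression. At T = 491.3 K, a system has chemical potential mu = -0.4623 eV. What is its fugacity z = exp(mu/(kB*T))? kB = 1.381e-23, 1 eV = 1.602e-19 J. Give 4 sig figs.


Step 1: Convert mu to Joules: -0.4623*1.602e-19 = -7.406e-20 J
Step 2: kB*T = 1.381e-23*491.3 = 6.785e-21 J
Step 3: mu/(kB*T) = -10.92
Step 4: z = exp(-10.92) = 1.817e-05

1.817e-05


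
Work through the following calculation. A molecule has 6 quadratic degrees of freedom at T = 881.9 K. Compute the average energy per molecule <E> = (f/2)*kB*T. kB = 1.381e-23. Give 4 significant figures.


Step 1: f/2 = 6/2 = 3
Step 2: kB*T = 1.381e-23 * 881.9 = 1.218e-20
Step 3: <E> = 3 * 1.218e-20 = 3.654e-20 J

3.654e-20


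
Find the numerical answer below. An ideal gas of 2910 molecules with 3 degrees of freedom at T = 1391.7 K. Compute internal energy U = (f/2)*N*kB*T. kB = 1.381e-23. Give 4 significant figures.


Step 1: f/2 = 3/2 = 1.5
Step 2: N*kB*T = 2910*1.381e-23*1391.7 = 5.593e-17
Step 3: U = 1.5 * 5.593e-17 = 8.389e-17 J

8.389e-17


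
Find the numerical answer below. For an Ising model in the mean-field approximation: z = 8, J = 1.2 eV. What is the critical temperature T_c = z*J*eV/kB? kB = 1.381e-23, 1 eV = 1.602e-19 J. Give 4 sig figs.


Step 1: z*J = 8*1.2 = 9.6 eV
Step 2: Convert to Joules: 9.6*1.602e-19 = 1.538e-18 J
Step 3: T_c = 1.538e-18 / 1.381e-23 = 1.114e+05 K

1.114e+05


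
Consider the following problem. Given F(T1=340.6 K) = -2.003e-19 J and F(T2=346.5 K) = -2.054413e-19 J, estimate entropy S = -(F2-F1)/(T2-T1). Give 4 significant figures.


Step 1: dF = F2 - F1 = -2.054413e-19 - (-2.003e-19) = -5.1413e-21 J
Step 2: dT = T2 - T1 = 346.5 - 340.6 = 5.9 K
Step 3: S = -dF/dT = -(-5.1413e-21)/5.9 = 8.714e-22 J/K

8.714e-22


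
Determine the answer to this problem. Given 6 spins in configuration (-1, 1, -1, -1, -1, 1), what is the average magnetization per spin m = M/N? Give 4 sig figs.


Step 1: Count up spins (+1): 2, down spins (-1): 4
Step 2: Total magnetization M = 2 - 4 = -2
Step 3: m = M/N = -2/6 = -0.3333

-0.3333


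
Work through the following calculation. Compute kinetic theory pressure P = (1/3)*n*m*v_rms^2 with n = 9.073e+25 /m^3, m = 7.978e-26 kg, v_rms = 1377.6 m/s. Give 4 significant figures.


Step 1: v_rms^2 = 1377.6^2 = 1.898e+06
Step 2: n*m = 9.073e+25*7.978e-26 = 7.238
Step 3: P = (1/3)*7.238*1.898e+06 = 4.579e+06 Pa

4.579e+06


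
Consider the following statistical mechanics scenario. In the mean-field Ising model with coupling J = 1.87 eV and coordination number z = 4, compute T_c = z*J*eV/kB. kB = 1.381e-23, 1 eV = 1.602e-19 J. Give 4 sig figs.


Step 1: z*J = 4*1.87 = 7.48 eV
Step 2: Convert to Joules: 7.48*1.602e-19 = 1.198e-18 J
Step 3: T_c = 1.198e-18 / 1.381e-23 = 8.677e+04 K

8.677e+04


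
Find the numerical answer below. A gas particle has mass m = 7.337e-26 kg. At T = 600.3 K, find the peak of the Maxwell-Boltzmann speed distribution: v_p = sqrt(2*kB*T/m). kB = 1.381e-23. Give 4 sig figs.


Step 1: Numerator = 2*kB*T = 2*1.381e-23*600.3 = 1.658e-20
Step 2: Ratio = 1.658e-20 / 7.337e-26 = 2.26e+05
Step 3: v_p = sqrt(2.26e+05) = 475.4 m/s

475.4


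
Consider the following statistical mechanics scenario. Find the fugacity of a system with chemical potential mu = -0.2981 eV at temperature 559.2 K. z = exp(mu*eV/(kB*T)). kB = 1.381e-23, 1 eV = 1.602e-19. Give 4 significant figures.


Step 1: Convert mu to Joules: -0.2981*1.602e-19 = -4.776e-20 J
Step 2: kB*T = 1.381e-23*559.2 = 7.723e-21 J
Step 3: mu/(kB*T) = -6.184
Step 4: z = exp(-6.184) = 0.002062

0.002062


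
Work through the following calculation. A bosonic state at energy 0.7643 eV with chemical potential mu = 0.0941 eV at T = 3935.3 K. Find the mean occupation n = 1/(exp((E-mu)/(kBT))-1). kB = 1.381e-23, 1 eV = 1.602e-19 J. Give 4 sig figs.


Step 1: (E - mu) = 0.6702 eV
Step 2: x = (E-mu)*eV/(kB*T) = 0.6702*1.602e-19/(1.381e-23*3935.3) = 1.976
Step 3: exp(x) = 7.211
Step 4: n = 1/(exp(x)-1) = 0.161

0.161


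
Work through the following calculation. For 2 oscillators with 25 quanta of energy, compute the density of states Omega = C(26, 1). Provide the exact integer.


Step 1: Use binomial coefficient C(26, 1)
Step 2: Numerator = 26! / 25!
Step 3: Denominator = 1!
Step 4: Omega = 26

26


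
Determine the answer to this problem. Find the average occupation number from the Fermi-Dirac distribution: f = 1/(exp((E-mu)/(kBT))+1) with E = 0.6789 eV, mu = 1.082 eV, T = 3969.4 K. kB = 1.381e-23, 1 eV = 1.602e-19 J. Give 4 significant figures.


Step 1: (E - mu) = 0.6789 - 1.082 = -0.4031 eV
Step 2: Convert: (E-mu)*eV = -6.458e-20 J
Step 3: x = (E-mu)*eV/(kB*T) = -1.178
Step 4: f = 1/(exp(-1.178)+1) = 0.7646

0.7646
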